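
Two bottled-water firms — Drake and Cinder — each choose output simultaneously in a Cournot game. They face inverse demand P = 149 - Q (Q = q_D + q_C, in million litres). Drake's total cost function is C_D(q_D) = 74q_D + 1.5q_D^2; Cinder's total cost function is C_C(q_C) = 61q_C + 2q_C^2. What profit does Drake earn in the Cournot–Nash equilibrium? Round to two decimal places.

389.55

Drake's profit: π_D = (149 - Q)q_D - (74q_D + (3/2)q_D²). Setting ∂π_D/∂q_D = 0: 75 - 5q_D - (q_C) = 0.
Cinder's first-order condition: 88 - 6q_C - (q_D) = 0.
Rearranging gives the reaction functions q_D = (75 - q_C)/5 and q_C = (88 - q_D)/6.
Substituting one into the other gives q_D = 362/29 and q_C = 365/29.
Price P = 149 - 727/29 = 123.9310.
Drake's profit: 123.9310·(362/29) - 74·(362/29) - (3/2)(362/29)² = 389.5482.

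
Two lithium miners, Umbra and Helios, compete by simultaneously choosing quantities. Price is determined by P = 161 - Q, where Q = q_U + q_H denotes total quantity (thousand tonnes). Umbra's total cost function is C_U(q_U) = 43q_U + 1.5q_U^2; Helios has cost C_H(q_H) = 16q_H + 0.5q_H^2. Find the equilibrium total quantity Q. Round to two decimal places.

58.29

Umbra's profit: π_U = (161 - Q)q_U - (43q_U + (3/2)q_U²). Setting ∂π_U/∂q_U = 0: 118 - 5q_U - (q_H) = 0.
Helios's first-order condition: 145 - 3q_H - (q_U) = 0.
Rearranging gives the reaction functions q_U = (118 - q_H)/5 and q_H = (145 - q_U)/3.
Substituting one into the other gives q_U = 209/14 and q_H = 607/14.
Total output Q = 209/14 + 607/14 = 408/7.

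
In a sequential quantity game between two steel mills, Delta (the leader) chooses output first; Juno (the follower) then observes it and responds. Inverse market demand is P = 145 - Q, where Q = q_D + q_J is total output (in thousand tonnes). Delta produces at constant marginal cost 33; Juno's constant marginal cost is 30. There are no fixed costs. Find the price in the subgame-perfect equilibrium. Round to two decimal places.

The follower Juno best-responds to any q_D: π_J = (145 - Q)q_J - 30q_J.
Follower FOC: 115 - q_D - 2q_J = 0, so q_J(q_D) = (115 - q_D)/2.
The leader anticipates this reaction. Substituting into P = 145 - Q gives P = 175/2 - (1/2)q_D, so π_D = (175/2 - (1/2)q_D)q_D - 33q_D.
Maximising: ∂π_D/∂q_D = 109/2 - q_D = 0, giving q_D = 109/2.
Then q_J = (115 - 109/2)/2 = 121/4.
Total output Q = 339/4, so price P = 145 - 339/4 = 241/4.

60.25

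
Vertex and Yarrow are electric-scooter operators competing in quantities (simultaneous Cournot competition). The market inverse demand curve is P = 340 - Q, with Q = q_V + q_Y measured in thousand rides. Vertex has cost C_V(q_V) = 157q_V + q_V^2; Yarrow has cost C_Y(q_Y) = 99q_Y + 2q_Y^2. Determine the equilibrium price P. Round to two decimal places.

Vertex's profit: π_V = (340 - Q)q_V - (157q_V + q_V²). Setting ∂π_V/∂q_V = 0: 183 - 4q_V - (q_Y) = 0.
Yarrow's profit: π_Y = (340 - Q)q_Y - (99q_Y + 2q_Y²). Setting ∂π_Y/∂q_Y = 0: 241 - 6q_Y - (q_V) = 0.
Best responses: q_V = (183 - q_Y)/4, q_Y = (241 - q_V)/6.
Solving the pair: q_V = 857/23, q_Y = 781/23.
Total output Q = 1638/23, so price P = 340 - 1638/23 = 268.7826.

268.78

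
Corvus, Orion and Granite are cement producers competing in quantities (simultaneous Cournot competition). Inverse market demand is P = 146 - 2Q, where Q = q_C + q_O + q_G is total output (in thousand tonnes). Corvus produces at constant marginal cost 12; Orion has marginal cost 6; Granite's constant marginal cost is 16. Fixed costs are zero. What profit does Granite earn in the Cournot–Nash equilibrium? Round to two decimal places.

420.50

Corvus's profit: π_C = (146 - 2Q)q_C - (12q_C). Setting ∂π_C/∂q_C = 0: 134 - 4q_C - 2(q_O + q_G) = 0.
Orion's first-order condition: 140 - 4q_O - 2(q_C + q_G) = 0.
Granite's first-order condition: 130 - 4q_G - 2(q_C + q_O) = 0.
Summing all 3 equations gives 404 − 8Q = 0, hence Q = 101/2.
Back-substituting: q_C = (134 − 101)/2 = 33/2, q_O = (140 − 101)/2 = 39/2, q_G = (130 − 101)/2 = 29/2.
Price P = 146 - 2·(101/2) = 45.
Granite's profit: (45 - 16)·(29/2) = 841/2.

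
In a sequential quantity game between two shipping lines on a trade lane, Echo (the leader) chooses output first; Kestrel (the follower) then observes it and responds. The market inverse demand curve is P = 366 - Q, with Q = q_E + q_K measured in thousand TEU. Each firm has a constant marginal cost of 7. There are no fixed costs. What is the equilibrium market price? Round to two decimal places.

The follower Kestrel best-responds to any q_E: π_K = (366 - Q)q_K - 7q_K.
∂π_K/∂q_K = 359 - q_E - 2q_K = 0 gives the reaction function q_K = (359 - q_E)/2.
The leader anticipates this reaction. Substituting into P = 366 - Q gives P = 373/2 - (1/2)q_E, so π_E = (373/2 - (1/2)q_E)q_E - 7q_E.
The leader's first-order condition 359/2 - q_E = 0 yields q_E = 359/2.
Then q_K = (359 - 359/2)/2 = 359/4.
Total output Q = 1077/4, so price P = 366 - 1077/4 = 387/4.

96.75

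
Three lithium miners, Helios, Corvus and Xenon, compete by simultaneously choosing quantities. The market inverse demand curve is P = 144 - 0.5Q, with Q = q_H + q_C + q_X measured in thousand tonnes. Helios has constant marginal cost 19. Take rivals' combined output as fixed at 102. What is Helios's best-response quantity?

74

With rivals' combined output fixed at 102, Helios's profit is π_H = (144 - (1/2)·102 - (1/2)q_H)q_H - (19q_H) = (93 - (1/2)q_H)q_H - (19q_H).
∂π_H/∂q_H = 74 - q_H = 0, so q_H = 74.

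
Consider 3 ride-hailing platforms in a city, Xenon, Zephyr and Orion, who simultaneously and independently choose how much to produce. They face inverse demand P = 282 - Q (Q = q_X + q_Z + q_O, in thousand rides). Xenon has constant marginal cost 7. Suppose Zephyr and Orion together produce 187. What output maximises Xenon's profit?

44

With rivals' combined output fixed at 187, Xenon's profit is π_X = (282 - 187 - q_X)q_X - (7q_X) = (95 - q_X)q_X - (7q_X).
∂π_X/∂q_X = 88 - 2q_X = 0, so q_X = 44.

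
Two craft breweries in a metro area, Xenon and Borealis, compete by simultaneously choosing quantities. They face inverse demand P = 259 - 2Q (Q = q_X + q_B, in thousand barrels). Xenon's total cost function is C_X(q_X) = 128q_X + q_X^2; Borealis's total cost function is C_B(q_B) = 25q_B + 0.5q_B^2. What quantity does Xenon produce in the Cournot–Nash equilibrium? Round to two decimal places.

7.19

Xenon's profit: π_X = (259 - 2Q)q_X - (128q_X + q_X²). Setting ∂π_X/∂q_X = 0: 131 - 6q_X - 2(q_B) = 0.
Borealis's first-order condition: 234 - 5q_B - 2(q_X) = 0.
Rearranging gives the reaction functions q_X = (131 - 2q_B)/6 and q_B = (234 - 2q_X)/5.
Substituting one into the other gives q_X = 187/26 and q_B = 571/13.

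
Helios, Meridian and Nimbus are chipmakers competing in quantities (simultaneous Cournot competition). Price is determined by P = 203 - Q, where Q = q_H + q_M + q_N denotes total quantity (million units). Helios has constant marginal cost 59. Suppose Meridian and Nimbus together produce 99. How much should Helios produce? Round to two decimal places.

22.50

With rivals' combined output fixed at 99, Helios's profit is π_H = (203 - 99 - q_H)q_H - (59q_H) = (104 - q_H)q_H - (59q_H).
∂π_H/∂q_H = 45 - 2q_H = 0, so q_H = 45/2.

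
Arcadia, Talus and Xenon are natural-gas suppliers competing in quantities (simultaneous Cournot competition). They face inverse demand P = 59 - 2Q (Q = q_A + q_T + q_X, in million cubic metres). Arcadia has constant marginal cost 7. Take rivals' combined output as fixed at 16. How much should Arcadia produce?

5

With rivals' combined output fixed at 16, Arcadia's profit is π_A = (59 - 2·16 - 2q_A)q_A - (7q_A) = (27 - 2q_A)q_A - (7q_A).
∂π_A/∂q_A = 20 - 4q_A = 0, so q_A = 5.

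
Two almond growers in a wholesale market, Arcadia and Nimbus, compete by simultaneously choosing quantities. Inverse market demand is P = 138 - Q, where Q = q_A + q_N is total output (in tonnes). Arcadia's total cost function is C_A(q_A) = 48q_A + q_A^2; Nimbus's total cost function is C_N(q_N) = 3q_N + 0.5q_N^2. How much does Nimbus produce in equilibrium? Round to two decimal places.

40.91

Arcadia's profit: π_A = (138 - Q)q_A - (48q_A + q_A²). Setting ∂π_A/∂q_A = 0: 90 - 4q_A - (q_N) = 0.
Nimbus's first-order condition: 135 - 3q_N - (q_A) = 0.
Rearranging gives the reaction functions q_A = (90 - q_N)/4 and q_N = (135 - q_A)/3.
Substituting one into the other gives q_A = 135/11 and q_N = 450/11.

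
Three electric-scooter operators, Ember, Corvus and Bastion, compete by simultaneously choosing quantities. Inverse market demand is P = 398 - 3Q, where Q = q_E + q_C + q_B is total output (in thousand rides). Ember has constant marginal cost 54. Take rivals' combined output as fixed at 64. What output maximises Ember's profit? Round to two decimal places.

With rivals' combined output fixed at 64, Ember's profit is π_E = (398 - 3·64 - 3q_E)q_E - (54q_E) = (206 - 3q_E)q_E - (54q_E).
∂π_E/∂q_E = 152 - 6q_E = 0, so q_E = 76/3.

25.33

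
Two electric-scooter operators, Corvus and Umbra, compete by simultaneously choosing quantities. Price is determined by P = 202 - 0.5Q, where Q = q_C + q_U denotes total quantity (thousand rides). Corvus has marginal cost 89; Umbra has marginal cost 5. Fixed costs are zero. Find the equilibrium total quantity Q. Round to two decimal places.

Corvus's profit: π_C = (202 - 0.5Q)q_C - (89q_C). Setting ∂π_C/∂q_C = 0: 113 - q_C - (1/2)(q_U) = 0.
Umbra's first-order condition: 197 - q_U - (1/2)(q_C) = 0.
Rearranging gives the reaction functions q_C = (113 - (1/2)q_U) and q_U = (197 - (1/2)q_C).
Solving the pair: q_C = 58/3, q_U = 562/3.
Total output Q = 58/3 + 562/3 = 620/3.

206.67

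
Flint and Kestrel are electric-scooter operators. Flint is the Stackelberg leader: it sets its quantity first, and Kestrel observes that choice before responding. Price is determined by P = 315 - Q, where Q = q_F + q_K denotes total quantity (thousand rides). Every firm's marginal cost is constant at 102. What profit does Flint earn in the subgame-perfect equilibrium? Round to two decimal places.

5671.13

The follower Kestrel best-responds to any q_F: π_K = (315 - Q)q_K - 102q_K.
∂π_K/∂q_K = 213 - q_F - 2q_K = 0 gives the reaction function q_K = (213 - q_F)/2.
The leader anticipates this reaction. Substituting into P = 315 - Q gives P = 417/2 - (1/2)q_F, so π_F = (417/2 - (1/2)q_F)q_F - 102q_F.
The leader's first-order condition 213/2 - q_F = 0 yields q_F = 213/2.
Then q_K = (213 - 213/2)/2 = 213/4.
Price P = 315 - 639/4 = 621/4.
Flint's profit: (621/4 - 102)·(213/2) = 5671.1250.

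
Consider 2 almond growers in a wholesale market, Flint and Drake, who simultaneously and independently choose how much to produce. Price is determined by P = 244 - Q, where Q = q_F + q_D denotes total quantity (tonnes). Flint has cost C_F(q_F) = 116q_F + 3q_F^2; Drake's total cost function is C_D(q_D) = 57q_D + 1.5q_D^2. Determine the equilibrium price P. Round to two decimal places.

Flint's profit: π_F = (244 - Q)q_F - (116q_F + 3q_F²). Setting ∂π_F/∂q_F = 0: 128 - 8q_F - (q_D) = 0.
Drake's first-order condition: 187 - 5q_D - (q_F) = 0.
Rearranging gives the reaction functions q_F = (128 - q_D)/8 and q_D = (187 - q_F)/5.
Solving the pair: q_F = 151/13, q_D = 456/13.
Total output Q = 607/13, so price P = 244 - 607/13 = 197.3077.

197.31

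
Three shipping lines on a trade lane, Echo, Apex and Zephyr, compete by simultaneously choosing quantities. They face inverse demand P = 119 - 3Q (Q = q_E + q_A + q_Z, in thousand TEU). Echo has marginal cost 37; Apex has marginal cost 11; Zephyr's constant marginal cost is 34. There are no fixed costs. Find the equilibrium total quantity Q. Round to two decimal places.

22.92

Echo's profit: π_E = (119 - 3Q)q_E - (37q_E). Setting ∂π_E/∂q_E = 0: 82 - 6q_E - 3(q_A + q_Z) = 0.
Apex's profit: π_A = (119 - 3Q)q_A - (11q_A). Setting ∂π_A/∂q_A = 0: 108 - 6q_A - 3(q_E + q_Z) = 0.
Zephyr's first-order condition: 85 - 6q_Z - 3(q_E + q_A) = 0.
Adding the 3 first-order conditions: 275 − 12Q = 0, so Q = 275/12.
Back-substituting: q_E = (82 − 275/4)/3 = 53/12, q_A = (108 − 275/4)/3 = 157/12, q_Z = (85 − 275/4)/3 = 65/12.
Total output Q = 53/12 + 157/12 + 65/12 = 275/12.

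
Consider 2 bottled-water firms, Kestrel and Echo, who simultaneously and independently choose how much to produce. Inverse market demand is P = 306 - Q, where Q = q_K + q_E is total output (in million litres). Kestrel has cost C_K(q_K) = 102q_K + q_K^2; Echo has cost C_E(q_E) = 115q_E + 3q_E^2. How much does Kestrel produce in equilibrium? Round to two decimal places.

46.48

Kestrel's profit: π_K = (306 - Q)q_K - (102q_K + q_K²). Setting ∂π_K/∂q_K = 0: 204 - 4q_K - (q_E) = 0.
Echo's first-order condition: 191 - 8q_E - (q_K) = 0.
So q_K = (204 - q_E)/4 and q_E = (191 - q_K)/8.
Substituting one into the other gives q_K = 1441/31 and q_E = 560/31.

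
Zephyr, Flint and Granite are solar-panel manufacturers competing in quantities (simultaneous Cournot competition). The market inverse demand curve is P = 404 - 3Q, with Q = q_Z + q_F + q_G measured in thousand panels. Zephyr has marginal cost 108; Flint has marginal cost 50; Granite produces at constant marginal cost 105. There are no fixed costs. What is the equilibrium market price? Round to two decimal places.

Zephyr's profit: π_Z = (404 - 3Q)q_Z - (108q_Z). Setting ∂π_Z/∂q_Z = 0: 296 - 6q_Z - 3(q_F + q_G) = 0.
Flint's first-order condition: 354 - 6q_F - 3(q_Z + q_G) = 0.
Granite's profit: π_G = (404 - 3Q)q_G - (105q_G). Setting ∂π_G/∂q_G = 0: 299 - 6q_G - 3(q_Z + q_F) = 0.
Adding the 3 first-order conditions: 949 − 12Q = 0, so Q = 949/12.
Back-substituting: q_Z = (296 − 949/4)/3 = 235/12, q_F = (354 − 949/4)/3 = 467/12, q_G = (299 − 949/4)/3 = 247/12.
Total output Q = 949/12, so price P = 404 - 3·(949/12) = 667/4.

166.75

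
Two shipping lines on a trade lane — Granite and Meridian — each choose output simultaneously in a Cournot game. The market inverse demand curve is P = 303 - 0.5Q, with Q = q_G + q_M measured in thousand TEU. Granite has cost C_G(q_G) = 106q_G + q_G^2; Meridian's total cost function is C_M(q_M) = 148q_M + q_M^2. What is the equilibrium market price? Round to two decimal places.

252.71

Granite's profit: π_G = (303 - 0.5Q)q_G - (106q_G + q_G²). Setting ∂π_G/∂q_G = 0: 197 - 3q_G - (1/2)(q_M) = 0.
Meridian's first-order condition: 155 - 3q_M - (1/2)(q_G) = 0.
So q_G = (197 - (1/2)q_M)/3 and q_M = (155 - (1/2)q_G)/3.
Substituting one into the other gives q_G = 58.6857 and q_M = 1466/35.
Total output Q = 704/7, so price P = 303 - (1/2)·(704/7) = 1769/7.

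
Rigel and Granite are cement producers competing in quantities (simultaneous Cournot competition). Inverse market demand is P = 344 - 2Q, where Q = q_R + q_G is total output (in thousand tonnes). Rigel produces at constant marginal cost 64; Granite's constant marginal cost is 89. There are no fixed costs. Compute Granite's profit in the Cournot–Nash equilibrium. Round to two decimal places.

Rigel's profit: π_R = (344 - 2Q)q_R - (64q_R). Setting ∂π_R/∂q_R = 0: 280 - 4q_R - 2(q_G) = 0.
Granite's first-order condition: 255 - 4q_G - 2(q_R) = 0.
So q_R = (280 - 2q_G)/4 and q_G = (255 - 2q_R)/4.
Solving the pair: q_R = 305/6, q_G = 115/3.
Price P = 344 - 2·(535/6) = 497/3.
Granite's profit: (497/3 - 89)·(115/3) = 2938.8889.

2938.89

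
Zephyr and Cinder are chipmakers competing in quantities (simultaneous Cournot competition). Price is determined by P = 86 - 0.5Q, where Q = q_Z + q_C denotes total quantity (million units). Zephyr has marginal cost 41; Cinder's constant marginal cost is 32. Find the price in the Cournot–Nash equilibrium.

53

Zephyr's profit: π_Z = (86 - 0.5Q)q_Z - (41q_Z). Setting ∂π_Z/∂q_Z = 0: 45 - q_Z - (1/2)(q_C) = 0.
Cinder's profit: π_C = (86 - 0.5Q)q_C - (32q_C). Setting ∂π_C/∂q_C = 0: 54 - q_C - (1/2)(q_Z) = 0.
Rearranging gives the reaction functions q_Z = (45 - (1/2)q_C) and q_C = (54 - (1/2)q_Z).
Substituting one into the other gives q_Z = 24 and q_C = 42.
Total output Q = 66, so price P = 86 - (1/2)·66 = 53.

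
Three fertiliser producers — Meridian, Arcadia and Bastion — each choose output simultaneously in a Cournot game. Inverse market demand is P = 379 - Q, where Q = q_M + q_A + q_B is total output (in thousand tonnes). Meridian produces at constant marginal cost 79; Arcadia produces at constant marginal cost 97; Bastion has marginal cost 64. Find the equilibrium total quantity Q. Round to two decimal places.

Meridian's profit: π_M = (379 - Q)q_M - (79q_M). Setting ∂π_M/∂q_M = 0: 300 - 2q_M - (q_A + q_B) = 0.
Arcadia's first-order condition: 282 - 2q_A - (q_M + q_B) = 0.
Bastion's first-order condition: 315 - 2q_B - (q_M + q_A) = 0.
Adding the 3 first-order conditions: 897 − 4Q = 0, so Q = 897/4.
Back-substituting: q_M = (300 − 897/4) = 303/4, q_A = (282 − 897/4) = 231/4, q_B = (315 − 897/4) = 363/4.
Total output Q = 303/4 + 231/4 + 363/4 = 897/4.

224.25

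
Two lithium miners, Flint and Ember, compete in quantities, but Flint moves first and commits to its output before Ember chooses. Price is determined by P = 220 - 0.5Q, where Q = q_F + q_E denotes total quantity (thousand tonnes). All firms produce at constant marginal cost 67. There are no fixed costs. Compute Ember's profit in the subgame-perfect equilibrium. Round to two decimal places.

2926.13

The follower Ember best-responds to any q_F: π_E = (220 - 0.5Q)q_E - 67q_E.
Follower FOC: 153 - (1/2)q_F - q_E = 0, so q_E(q_F) = (153 - (1/2)q_F).
Flint substitutes q_E(q_F) into its own profit: π_F = q_F(220 - (1/2)q_F - (153 - (1/2)q_F)/2) - 67q_F = (287/2 - (1/4)q_F)q_F - 67q_F.
Leader FOC: 153/2 - (1/2)q_F = 0, so q_F = 153.
Then q_E = (153 - (1/2)·153) = 153/2.
Price P = 220 - (1/2)·(459/2) = 421/4.
Ember's profit: (421/4 - 67)·(153/2) = 2926.1250.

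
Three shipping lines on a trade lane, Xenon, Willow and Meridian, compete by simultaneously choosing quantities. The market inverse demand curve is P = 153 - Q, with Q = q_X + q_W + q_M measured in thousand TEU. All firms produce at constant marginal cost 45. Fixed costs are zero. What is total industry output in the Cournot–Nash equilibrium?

81

Each firm earns π_i = (153 - Q)q_i - 45q_i.
Setting ∂π_i/∂q_i = 0 with rivals' quantities fixed: 108 - 2q_i - Σ_{j≠i} q_j = 0.
By symmetry each firm produces the same amount; substituting Σ_{j≠i} q_j = 2q_i yields q_i = 108/4 = 27.
Total output Q = 27 + 27 + 27 = 81.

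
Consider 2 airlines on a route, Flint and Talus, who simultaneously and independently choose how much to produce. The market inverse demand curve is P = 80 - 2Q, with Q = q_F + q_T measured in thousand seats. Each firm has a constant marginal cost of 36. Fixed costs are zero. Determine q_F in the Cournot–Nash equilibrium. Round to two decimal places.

7.33

A representative firm's profit is π_i = q_i(80 - 2Q) - 36q_i.
Setting ∂π_i/∂q_i = 0 with rivals' quantities fixed: 44 - 4q_i - 2q_j = 0.
With identical firms every q_j equals q_i, so q_j = q_i and 44 = 6q_i, giving q_i = 22/3.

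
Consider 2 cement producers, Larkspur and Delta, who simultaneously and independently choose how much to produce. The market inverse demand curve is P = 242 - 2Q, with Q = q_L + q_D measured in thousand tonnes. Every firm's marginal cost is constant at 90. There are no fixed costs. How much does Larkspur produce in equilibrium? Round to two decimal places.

Each firm earns π_i = (242 - 2Q)q_i - 90q_i.
Setting ∂π_i/∂q_i = 0 with rivals' quantities fixed: 152 - 4q_i - 2q_j = 0.
By symmetry each firm produces the same amount; substituting q_j = q_i yields q_i = 152/6 = 76/3.

25.33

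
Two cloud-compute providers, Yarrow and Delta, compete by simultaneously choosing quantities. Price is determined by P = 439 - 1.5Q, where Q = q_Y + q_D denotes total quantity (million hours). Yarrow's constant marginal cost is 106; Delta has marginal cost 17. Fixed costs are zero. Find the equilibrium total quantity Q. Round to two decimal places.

167.78

Yarrow's profit: π_Y = (439 - 1.5Q)q_Y - (106q_Y). Setting ∂π_Y/∂q_Y = 0: 333 - 3q_Y - (3/2)(q_D) = 0.
Delta's first-order condition: 422 - 3q_D - (3/2)(q_Y) = 0.
Best responses: q_Y = (333 - (3/2)q_D)/3, q_D = (422 - (3/2)q_Y)/3.
Solving the pair: q_Y = 488/9, q_D = 1022/9.
Total output Q = 488/9 + 1022/9 = 1510/9.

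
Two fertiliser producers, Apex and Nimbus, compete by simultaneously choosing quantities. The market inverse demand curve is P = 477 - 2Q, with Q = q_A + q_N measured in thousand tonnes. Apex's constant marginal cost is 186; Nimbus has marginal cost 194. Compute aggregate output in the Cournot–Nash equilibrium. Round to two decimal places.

95.67

Apex's profit: π_A = (477 - 2Q)q_A - (186q_A). Setting ∂π_A/∂q_A = 0: 291 - 4q_A - 2(q_N) = 0.
Nimbus's first-order condition: 283 - 4q_N - 2(q_A) = 0.
Rearranging gives the reaction functions q_A = (291 - 2q_N)/4 and q_N = (283 - 2q_A)/4.
Solving the pair: q_A = 299/6, q_N = 275/6.
Total output Q = 299/6 + 275/6 = 287/3.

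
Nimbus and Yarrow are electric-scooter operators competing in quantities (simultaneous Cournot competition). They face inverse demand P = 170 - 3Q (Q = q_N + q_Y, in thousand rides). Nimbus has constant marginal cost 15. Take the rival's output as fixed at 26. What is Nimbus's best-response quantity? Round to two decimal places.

With the rival's output fixed at 26, Nimbus's profit is π_N = (170 - 3·26 - 3q_N)q_N - (15q_N) = (92 - 3q_N)q_N - (15q_N).
∂π_N/∂q_N = 77 - 6q_N = 0, so q_N = 77/6.

12.83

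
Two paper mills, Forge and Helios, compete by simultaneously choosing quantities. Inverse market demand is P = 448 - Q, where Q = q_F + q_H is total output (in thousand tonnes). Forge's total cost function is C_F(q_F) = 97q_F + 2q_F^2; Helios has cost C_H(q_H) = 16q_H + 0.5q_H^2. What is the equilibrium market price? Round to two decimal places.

279.65

Forge's profit: π_F = (448 - Q)q_F - (97q_F + 2q_F²). Setting ∂π_F/∂q_F = 0: 351 - 6q_F - (q_H) = 0.
Helios's first-order condition: 432 - 3q_H - (q_F) = 0.
Rearranging gives the reaction functions q_F = (351 - q_H)/6 and q_H = (432 - q_F)/3.
Solving the pair: q_F = 621/17, q_H = 131.8235.
Total output Q = 168.3529, so price P = 448 - 168.3529 = 279.6471.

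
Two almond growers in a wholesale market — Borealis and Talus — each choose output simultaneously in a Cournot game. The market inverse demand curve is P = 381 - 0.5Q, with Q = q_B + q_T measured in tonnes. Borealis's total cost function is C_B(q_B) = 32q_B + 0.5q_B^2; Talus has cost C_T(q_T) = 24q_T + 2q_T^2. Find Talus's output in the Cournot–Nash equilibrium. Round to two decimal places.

55.33

Borealis's profit: π_B = (381 - 0.5Q)q_B - (32q_B + (1/2)q_B²). Setting ∂π_B/∂q_B = 0: 349 - 2q_B - (1/2)(q_T) = 0.
Talus's first-order condition: 357 - 5q_T - (1/2)(q_B) = 0.
Rearranging gives the reaction functions q_B = (349 - (1/2)q_T)/2 and q_T = (357 - (1/2)q_B)/5.
Substituting one into the other gives q_B = 482/3 and q_T = 166/3.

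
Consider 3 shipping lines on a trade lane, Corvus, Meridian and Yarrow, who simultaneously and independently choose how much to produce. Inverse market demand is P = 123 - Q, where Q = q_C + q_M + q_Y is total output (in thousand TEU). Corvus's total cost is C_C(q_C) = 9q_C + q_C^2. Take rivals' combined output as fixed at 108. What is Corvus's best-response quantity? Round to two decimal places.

With rivals' combined output fixed at 108, Corvus's profit is π_C = (123 - 108 - q_C)q_C - (9q_C + q_C²) = (15 - q_C)q_C - (9q_C + q_C²).
∂π_C/∂q_C = 6 - 4q_C = 0, so q_C = 3/2.

1.50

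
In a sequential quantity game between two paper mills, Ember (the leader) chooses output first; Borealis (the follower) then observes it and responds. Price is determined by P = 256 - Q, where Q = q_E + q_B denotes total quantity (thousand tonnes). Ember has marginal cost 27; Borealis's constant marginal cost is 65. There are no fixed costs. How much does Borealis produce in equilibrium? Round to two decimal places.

28.75

The follower Borealis best-responds to any q_E: π_B = (256 - Q)q_B - 65q_B.
Follower FOC: 191 - q_E - 2q_B = 0, so q_B(q_E) = (191 - q_E)/2.
The leader anticipates this reaction. Substituting into P = 256 - Q gives P = 321/2 - (1/2)q_E, so π_E = (321/2 - (1/2)q_E)q_E - 27q_E.
Leader FOC: 267/2 - q_E = 0, so q_E = 267/2.
Then q_B = (191 - 267/2)/2 = 115/4.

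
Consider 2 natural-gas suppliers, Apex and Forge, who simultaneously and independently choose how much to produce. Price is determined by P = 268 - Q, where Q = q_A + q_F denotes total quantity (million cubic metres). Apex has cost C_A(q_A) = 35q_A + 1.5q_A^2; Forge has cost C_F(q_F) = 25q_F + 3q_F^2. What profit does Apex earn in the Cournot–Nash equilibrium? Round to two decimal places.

Apex's profit: π_A = (268 - Q)q_A - (35q_A + (3/2)q_A²). Setting ∂π_A/∂q_A = 0: 233 - 5q_A - (q_F) = 0.
Forge's first-order condition: 243 - 8q_F - (q_A) = 0.
So q_A = (233 - q_F)/5 and q_F = (243 - q_A)/8.
Substituting one into the other gives q_A = 1621/39 and q_F = 982/39.
Price P = 268 - 66.7436 = 201.2564.
Apex's profit: 201.2564·(1621/39) - 35·(1621/39) - (3/2)(1621/39)² = 4318.9366.

4318.94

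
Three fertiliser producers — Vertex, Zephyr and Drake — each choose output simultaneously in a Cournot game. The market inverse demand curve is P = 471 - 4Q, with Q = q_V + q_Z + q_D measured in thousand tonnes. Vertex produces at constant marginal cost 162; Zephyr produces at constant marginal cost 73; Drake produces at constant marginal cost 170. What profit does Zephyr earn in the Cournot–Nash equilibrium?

5329

Vertex's profit: π_V = (471 - 4Q)q_V - (162q_V). Setting ∂π_V/∂q_V = 0: 309 - 8q_V - 4(q_Z + q_D) = 0.
Zephyr's first-order condition: 398 - 8q_Z - 4(q_V + q_D) = 0.
Drake's first-order condition: 301 - 8q_D - 4(q_V + q_Z) = 0.
Adding the 3 conditions: 1008 − 8Q − 8Q = 0, i.e. Q = 63.
Back-substituting: q_V = (309 − 252)/4 = 57/4, q_Z = (398 − 252)/4 = 73/2, q_D = (301 − 252)/4 = 49/4.
Price P = 471 - 4·63 = 219.
Zephyr's profit: (219 - 73)·(73/2) = 5329.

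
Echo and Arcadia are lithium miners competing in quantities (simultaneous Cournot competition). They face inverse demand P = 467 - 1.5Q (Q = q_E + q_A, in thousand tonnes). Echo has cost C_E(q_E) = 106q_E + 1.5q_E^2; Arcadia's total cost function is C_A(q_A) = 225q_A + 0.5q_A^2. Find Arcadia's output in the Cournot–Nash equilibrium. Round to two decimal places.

Echo's profit: π_E = (467 - 1.5Q)q_E - (106q_E + (3/2)q_E²). Setting ∂π_E/∂q_E = 0: 361 - 6q_E - (3/2)(q_A) = 0.
Arcadia's first-order condition: 242 - 4q_A - (3/2)(q_E) = 0.
Best responses: q_E = (361 - (3/2)q_A)/6, q_A = (242 - (3/2)q_E)/4.
Solving the pair: q_E = 49.7011, q_A = 1214/29.

41.86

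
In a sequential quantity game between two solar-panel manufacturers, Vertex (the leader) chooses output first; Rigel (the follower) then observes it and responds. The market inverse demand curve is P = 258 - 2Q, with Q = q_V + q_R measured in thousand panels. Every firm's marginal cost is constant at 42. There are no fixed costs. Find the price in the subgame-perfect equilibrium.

96

The follower Rigel best-responds to any q_V: π_R = (258 - 2Q)q_R - 42q_R.
Follower FOC: 216 - 2q_V - 4q_R = 0, so q_R(q_V) = (216 - 2q_V)/4.
The leader anticipates this reaction. Substituting into P = 258 - 2Q gives P = 150 - q_V, so π_V = (150 - q_V)q_V - 42q_V.
The leader's first-order condition 108 - 2q_V = 0 yields q_V = 54.
Then q_R = (216 - 2·54)/4 = 27.
Total output Q = 81, so price P = 258 - 2·81 = 96.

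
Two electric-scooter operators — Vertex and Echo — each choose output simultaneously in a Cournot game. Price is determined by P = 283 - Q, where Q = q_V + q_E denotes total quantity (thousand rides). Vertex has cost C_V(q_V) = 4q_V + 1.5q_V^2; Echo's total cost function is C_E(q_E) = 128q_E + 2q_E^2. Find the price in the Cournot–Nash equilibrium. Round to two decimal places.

213.52

Vertex's profit: π_V = (283 - Q)q_V - (4q_V + (3/2)q_V²). Setting ∂π_V/∂q_V = 0: 279 - 5q_V - (q_E) = 0.
Echo's profit: π_E = (283 - Q)q_E - (128q_E + 2q_E²). Setting ∂π_E/∂q_E = 0: 155 - 6q_E - (q_V) = 0.
So q_V = (279 - q_E)/5 and q_E = (155 - q_V)/6.
Substituting one into the other gives q_V = 1519/29 and q_E = 496/29.
Total output Q = 69.4828, so price P = 283 - 69.4828 = 213.5172.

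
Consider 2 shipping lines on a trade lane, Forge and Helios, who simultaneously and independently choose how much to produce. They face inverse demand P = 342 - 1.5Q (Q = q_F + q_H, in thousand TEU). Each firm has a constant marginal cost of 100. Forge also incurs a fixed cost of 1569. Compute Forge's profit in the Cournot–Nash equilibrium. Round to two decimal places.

Each firm earns π_i = (342 - 1.5Q)q_i - 100q_i.
Setting ∂π_i/∂q_i = 0 with rivals' quantities fixed: 242 - 3q_i - (3/2)q_j = 0.
By symmetry each firm produces the same amount; substituting q_j = q_i yields q_i = 242/(9/2) = 484/9.
Price P = 342 - (3/2)·(968/9) = 542/3.
Forge's profit: (542/3 - 100)·(484/9) - 1569 = 2769.0741.

2769.07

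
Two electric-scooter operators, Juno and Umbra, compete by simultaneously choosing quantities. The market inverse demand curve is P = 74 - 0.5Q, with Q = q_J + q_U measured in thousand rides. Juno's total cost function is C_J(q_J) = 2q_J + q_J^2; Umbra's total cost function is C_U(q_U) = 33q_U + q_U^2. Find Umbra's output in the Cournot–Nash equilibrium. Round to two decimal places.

9.94

Juno's profit: π_J = (74 - 0.5Q)q_J - (2q_J + q_J²). Setting ∂π_J/∂q_J = 0: 72 - 3q_J - (1/2)(q_U) = 0.
Umbra's first-order condition: 41 - 3q_U - (1/2)(q_J) = 0.
Rearranging gives the reaction functions q_J = (72 - (1/2)q_U)/3 and q_U = (41 - (1/2)q_J)/3.
Solving the pair: q_J = 782/35, q_U = 348/35.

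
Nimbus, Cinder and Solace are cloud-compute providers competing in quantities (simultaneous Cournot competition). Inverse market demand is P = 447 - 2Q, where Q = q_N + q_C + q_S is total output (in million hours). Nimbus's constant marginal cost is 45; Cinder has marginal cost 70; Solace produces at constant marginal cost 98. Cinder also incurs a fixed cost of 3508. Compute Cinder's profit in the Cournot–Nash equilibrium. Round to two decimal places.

1004.50

Nimbus's profit: π_N = (447 - 2Q)q_N - (45q_N). Setting ∂π_N/∂q_N = 0: 402 - 4q_N - 2(q_C + q_S) = 0.
Cinder's profit: π_C = (447 - 2Q)q_C - (70q_C). Setting ∂π_C/∂q_C = 0: 377 - 4q_C - 2(q_N + q_S) = 0.
Solace's first-order condition: 349 - 4q_S - 2(q_N + q_C) = 0.
Adding the 3 conditions: 1128 − 4Q − 4Q = 0, i.e. Q = 141.
Back-substituting: q_N = (402 − 282)/2 = 60, q_C = (377 − 282)/2 = 95/2, q_S = (349 − 282)/2 = 67/2.
Price P = 447 - 2·141 = 165.
Cinder's profit: (165 - 70)·(95/2) - 3508 = 1004.5000.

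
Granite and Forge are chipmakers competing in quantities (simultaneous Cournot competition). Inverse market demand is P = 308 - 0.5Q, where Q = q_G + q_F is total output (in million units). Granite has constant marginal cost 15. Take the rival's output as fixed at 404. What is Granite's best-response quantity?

With the rival's output fixed at 404, Granite's profit is π_G = (308 - (1/2)·404 - (1/2)q_G)q_G - (15q_G) = (106 - (1/2)q_G)q_G - (15q_G).
∂π_G/∂q_G = 91 - q_G = 0, so q_G = 91.

91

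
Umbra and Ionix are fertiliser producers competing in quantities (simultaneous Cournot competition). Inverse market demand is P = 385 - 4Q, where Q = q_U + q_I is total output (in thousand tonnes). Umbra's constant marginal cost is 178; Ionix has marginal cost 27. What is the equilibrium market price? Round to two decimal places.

196.67

Umbra's profit: π_U = (385 - 4Q)q_U - (178q_U). Setting ∂π_U/∂q_U = 0: 207 - 8q_U - 4(q_I) = 0.
Ionix's profit: π_I = (385 - 4Q)q_I - (27q_I). Setting ∂π_I/∂q_I = 0: 358 - 8q_I - 4(q_U) = 0.
Rearranging gives the reaction functions q_U = (207 - 4q_I)/8 and q_I = (358 - 4q_U)/8.
Solving the pair: q_U = 14/3, q_I = 509/12.
Total output Q = 565/12, so price P = 385 - 4·(565/12) = 590/3.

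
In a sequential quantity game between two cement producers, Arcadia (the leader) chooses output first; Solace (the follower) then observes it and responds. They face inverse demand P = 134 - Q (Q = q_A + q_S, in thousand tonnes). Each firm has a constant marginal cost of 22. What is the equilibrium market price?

The follower Solace best-responds to any q_A: π_S = (134 - Q)q_S - 22q_S.
∂π_S/∂q_S = 112 - q_A - 2q_S = 0 gives the reaction function q_S = (112 - q_A)/2.
The leader anticipates this reaction. Substituting into P = 134 - Q gives P = 78 - (1/2)q_A, so π_A = (78 - (1/2)q_A)q_A - 22q_A.
Leader FOC: 56 - q_A = 0, so q_A = 56.
Then q_S = (112 - 56)/2 = 28.
Total output Q = 84, so price P = 134 - 84 = 50.

50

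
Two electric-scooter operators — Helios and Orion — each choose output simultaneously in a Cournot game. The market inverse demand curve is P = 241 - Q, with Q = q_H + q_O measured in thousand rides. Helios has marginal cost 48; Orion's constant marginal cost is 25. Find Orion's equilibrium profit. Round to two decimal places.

6346.78

Helios's profit: π_H = (241 - Q)q_H - (48q_H). Setting ∂π_H/∂q_H = 0: 193 - 2q_H - (q_O) = 0.
Orion's first-order condition: 216 - 2q_O - (q_H) = 0.
Rearranging gives the reaction functions q_H = (193 - q_O)/2 and q_O = (216 - q_H)/2.
Substituting one into the other gives q_H = 170/3 and q_O = 239/3.
Price P = 241 - 409/3 = 314/3.
Orion's profit: (314/3 - 25)·(239/3) = 6346.7778.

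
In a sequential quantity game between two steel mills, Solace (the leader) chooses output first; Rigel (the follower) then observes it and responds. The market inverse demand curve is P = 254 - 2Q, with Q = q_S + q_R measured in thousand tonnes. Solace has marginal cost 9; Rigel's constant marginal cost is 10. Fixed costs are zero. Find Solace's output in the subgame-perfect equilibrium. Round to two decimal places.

61.50

Solve by backward induction. Given q_S, the follower Rigel maximises π_R = (254 - 2q_S - 2q_R)q_R - 10q_R.
Follower FOC: 244 - 2q_S - 4q_R = 0, so q_R(q_S) = (244 - 2q_S)/4.
Solace substitutes q_R(q_S) into its own profit: π_S = q_S(254 - 2q_S - (244 - 2q_S)/2) - 9q_S = (132 - q_S)q_S - 9q_S.
The leader's first-order condition 123 - 2q_S = 0 yields q_S = 123/2.
Then q_R = (244 - 2·(123/2))/4 = 121/4.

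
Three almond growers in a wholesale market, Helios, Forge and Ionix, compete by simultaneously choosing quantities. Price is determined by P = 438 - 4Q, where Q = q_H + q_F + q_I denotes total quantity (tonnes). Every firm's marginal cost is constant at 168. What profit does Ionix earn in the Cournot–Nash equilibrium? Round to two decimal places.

1139.06

Each firm earns π_i = (438 - 4Q)q_i - 168q_i.
First-order condition (treating rivals' output as given): 270 - 8q_i - 4·Σ_{j≠i} q_j = 0.
With identical firms every q_j equals q_i, so Σ_{j≠i} q_j = 2q_i and 270 = 16q_i, giving q_i = 135/8.
Price P = 438 - 4·(405/8) = 471/2.
Ionix's profit: (471/2 - 168)·(135/8) = 1139.0625.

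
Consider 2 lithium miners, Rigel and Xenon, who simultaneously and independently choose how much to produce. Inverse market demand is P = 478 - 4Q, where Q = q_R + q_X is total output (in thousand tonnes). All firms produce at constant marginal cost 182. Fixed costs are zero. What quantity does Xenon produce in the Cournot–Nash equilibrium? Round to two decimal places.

A representative firm's profit is π_i = q_i(478 - 4Q) - 182q_i.
First-order condition (treating rivals' output as given): 296 - 8q_i - 4q_j = 0.
By symmetry each firm produces the same amount; substituting q_j = q_i yields q_i = 296/12 = 74/3.

24.67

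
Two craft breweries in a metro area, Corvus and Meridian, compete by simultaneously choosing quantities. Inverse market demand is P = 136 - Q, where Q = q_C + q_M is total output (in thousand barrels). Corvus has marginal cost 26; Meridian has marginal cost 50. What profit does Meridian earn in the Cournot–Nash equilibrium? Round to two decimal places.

Corvus's profit: π_C = (136 - Q)q_C - (26q_C). Setting ∂π_C/∂q_C = 0: 110 - 2q_C - (q_M) = 0.
Meridian's profit: π_M = (136 - Q)q_M - (50q_M). Setting ∂π_M/∂q_M = 0: 86 - 2q_M - (q_C) = 0.
So q_C = (110 - q_M)/2 and q_M = (86 - q_C)/2.
Substituting one into the other gives q_C = 134/3 and q_M = 62/3.
Price P = 136 - 196/3 = 212/3.
Meridian's profit: (212/3 - 50)·(62/3) = 427.1111.

427.11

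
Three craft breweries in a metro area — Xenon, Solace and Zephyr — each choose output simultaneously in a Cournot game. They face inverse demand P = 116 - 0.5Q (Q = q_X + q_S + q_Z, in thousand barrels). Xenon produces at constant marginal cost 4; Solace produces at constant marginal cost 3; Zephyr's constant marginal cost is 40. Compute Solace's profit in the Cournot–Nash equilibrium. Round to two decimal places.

Xenon's profit: π_X = (116 - 0.5Q)q_X - (4q_X). Setting ∂π_X/∂q_X = 0: 112 - q_X - (1/2)(q_S + q_Z) = 0.
Solace's first-order condition: 113 - q_S - (1/2)(q_X + q_Z) = 0.
Zephyr's profit: π_Z = (116 - 0.5Q)q_Z - (40q_Z). Setting ∂π_Z/∂q_Z = 0: 76 - q_Z - (1/2)(q_X + q_S) = 0.
Adding the 3 first-order conditions: 301 − 2Q = 0, so Q = 301/2.
Back-substituting: q_X = (112 − 301/4)/(1/2) = 147/2, q_S = (113 − 301/4)/(1/2) = 151/2, q_Z = (76 − 301/4)/(1/2) = 3/2.
Price P = 116 - (1/2)·(301/2) = 163/4.
Solace's profit: (163/4 - 3)·(151/2) = 2850.1250.

2850.13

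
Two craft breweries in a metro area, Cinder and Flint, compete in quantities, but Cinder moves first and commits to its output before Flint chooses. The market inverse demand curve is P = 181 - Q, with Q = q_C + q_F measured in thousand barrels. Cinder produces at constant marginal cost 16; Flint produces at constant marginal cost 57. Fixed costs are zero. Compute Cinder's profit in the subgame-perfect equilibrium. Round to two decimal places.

Solve by backward induction. Given q_C, the follower Flint maximises π_F = (181 - q_C - q_F)q_F - 57q_F.
∂π_F/∂q_F = 124 - q_C - 2q_F = 0 gives the reaction function q_F = (124 - q_C)/2.
The leader anticipates this reaction. Substituting into P = 181 - Q gives P = 119 - (1/2)q_C, so π_C = (119 - (1/2)q_C)q_C - 16q_C.
The leader's first-order condition 103 - q_C = 0 yields q_C = 103.
Then q_F = (124 - 103)/2 = 21/2.
Price P = 181 - 227/2 = 135/2.
Cinder's profit: (135/2 - 16)·103 = 5304.5000.

5304.50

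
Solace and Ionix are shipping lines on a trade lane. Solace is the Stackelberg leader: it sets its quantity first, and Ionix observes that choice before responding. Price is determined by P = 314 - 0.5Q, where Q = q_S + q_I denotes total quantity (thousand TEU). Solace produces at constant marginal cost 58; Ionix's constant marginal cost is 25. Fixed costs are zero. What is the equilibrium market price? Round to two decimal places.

Solve by backward induction. Given q_S, the follower Ionix maximises π_I = (314 - (1/2)q_S - (1/2)q_I)q_I - 25q_I.
∂π_I/∂q_I = 289 - (1/2)q_S - q_I = 0 gives the reaction function q_I = (289 - (1/2)q_S).
Solace substitutes q_I(q_S) into its own profit: π_S = q_S(314 - (1/2)q_S - (289 - (1/2)q_S)/2) - 58q_S = (339/2 - (1/4)q_S)q_S - 58q_S.
Leader FOC: 223/2 - (1/2)q_S = 0, so q_S = 223.
Then q_I = (289 - (1/2)·223) = 355/2.
Total output Q = 801/2, so price P = 314 - (1/2)·(801/2) = 455/4.

113.75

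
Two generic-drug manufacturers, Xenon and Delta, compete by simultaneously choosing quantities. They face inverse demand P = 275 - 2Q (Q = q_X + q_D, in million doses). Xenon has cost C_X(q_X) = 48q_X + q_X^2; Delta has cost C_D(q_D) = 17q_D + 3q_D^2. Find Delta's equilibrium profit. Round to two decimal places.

Xenon's profit: π_X = (275 - 2Q)q_X - (48q_X + q_X²). Setting ∂π_X/∂q_X = 0: 227 - 6q_X - 2(q_D) = 0.
Delta's first-order condition: 258 - 10q_D - 2(q_X) = 0.
Best responses: q_X = (227 - 2q_D)/6, q_D = (258 - 2q_X)/10.
Solving the pair: q_X = 877/28, q_D = 547/28.
Price P = 275 - 2·(356/7) = 1213/7.
Delta's profit: (1213/7)·(547/28) - 17·(547/28) - 3(547/28)² = 1908.2207.

1908.22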